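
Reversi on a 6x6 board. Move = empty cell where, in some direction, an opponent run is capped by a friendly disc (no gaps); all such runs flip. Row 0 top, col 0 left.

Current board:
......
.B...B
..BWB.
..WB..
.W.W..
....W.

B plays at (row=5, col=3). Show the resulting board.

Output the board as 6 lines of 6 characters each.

Answer: ......
.B...B
..BWB.
..WB..
.W.B..
...BW.

Derivation:
Place B at (5,3); scan 8 dirs for brackets.
Dir NW: first cell '.' (not opp) -> no flip
Dir N: opp run (4,3) capped by B -> flip
Dir NE: first cell '.' (not opp) -> no flip
Dir W: first cell '.' (not opp) -> no flip
Dir E: opp run (5,4), next='.' -> no flip
Dir SW: edge -> no flip
Dir S: edge -> no flip
Dir SE: edge -> no flip
All flips: (4,3)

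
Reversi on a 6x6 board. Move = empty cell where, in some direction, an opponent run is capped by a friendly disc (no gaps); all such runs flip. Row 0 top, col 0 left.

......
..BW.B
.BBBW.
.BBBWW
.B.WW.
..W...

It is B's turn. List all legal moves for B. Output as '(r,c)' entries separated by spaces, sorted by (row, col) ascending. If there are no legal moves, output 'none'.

(0,2): no bracket -> illegal
(0,3): flips 1 -> legal
(0,4): flips 1 -> legal
(1,4): flips 1 -> legal
(2,5): flips 1 -> legal
(4,2): no bracket -> illegal
(4,5): flips 1 -> legal
(5,1): no bracket -> illegal
(5,3): flips 1 -> legal
(5,4): flips 1 -> legal
(5,5): flips 1 -> legal

Answer: (0,3) (0,4) (1,4) (2,5) (4,5) (5,3) (5,4) (5,5)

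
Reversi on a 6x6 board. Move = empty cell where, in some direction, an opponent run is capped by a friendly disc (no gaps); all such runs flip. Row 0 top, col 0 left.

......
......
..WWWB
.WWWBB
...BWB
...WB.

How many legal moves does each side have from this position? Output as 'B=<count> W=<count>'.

-- B to move --
(1,1): no bracket -> illegal
(1,2): flips 1 -> legal
(1,3): flips 3 -> legal
(1,4): flips 1 -> legal
(1,5): no bracket -> illegal
(2,0): no bracket -> illegal
(2,1): flips 4 -> legal
(3,0): flips 3 -> legal
(4,0): no bracket -> illegal
(4,1): no bracket -> illegal
(4,2): no bracket -> illegal
(5,2): flips 1 -> legal
(5,5): no bracket -> illegal
B mobility = 6
-- W to move --
(1,4): no bracket -> illegal
(1,5): no bracket -> illegal
(4,2): flips 1 -> legal
(5,2): no bracket -> illegal
(5,5): flips 1 -> legal
W mobility = 2

Answer: B=6 W=2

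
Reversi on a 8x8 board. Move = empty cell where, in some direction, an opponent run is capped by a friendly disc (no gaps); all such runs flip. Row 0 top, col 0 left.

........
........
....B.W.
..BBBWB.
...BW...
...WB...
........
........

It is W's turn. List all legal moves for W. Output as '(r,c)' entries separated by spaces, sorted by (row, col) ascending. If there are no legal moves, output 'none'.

(1,3): flips 1 -> legal
(1,4): flips 2 -> legal
(1,5): no bracket -> illegal
(2,1): no bracket -> illegal
(2,2): flips 1 -> legal
(2,3): flips 2 -> legal
(2,5): no bracket -> illegal
(2,7): no bracket -> illegal
(3,1): flips 3 -> legal
(3,7): flips 1 -> legal
(4,1): no bracket -> illegal
(4,2): flips 1 -> legal
(4,5): no bracket -> illegal
(4,6): flips 1 -> legal
(4,7): no bracket -> illegal
(5,2): no bracket -> illegal
(5,5): flips 1 -> legal
(6,3): no bracket -> illegal
(6,4): flips 1 -> legal
(6,5): no bracket -> illegal

Answer: (1,3) (1,4) (2,2) (2,3) (3,1) (3,7) (4,2) (4,6) (5,5) (6,4)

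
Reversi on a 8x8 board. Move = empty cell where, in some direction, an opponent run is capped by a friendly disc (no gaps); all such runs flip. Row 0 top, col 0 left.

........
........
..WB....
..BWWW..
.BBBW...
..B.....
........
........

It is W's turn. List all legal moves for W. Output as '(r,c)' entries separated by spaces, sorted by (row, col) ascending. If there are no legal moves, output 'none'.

(1,2): flips 1 -> legal
(1,3): flips 1 -> legal
(1,4): no bracket -> illegal
(2,1): no bracket -> illegal
(2,4): flips 1 -> legal
(3,0): no bracket -> illegal
(3,1): flips 1 -> legal
(4,0): flips 3 -> legal
(5,0): no bracket -> illegal
(5,1): flips 1 -> legal
(5,3): flips 1 -> legal
(5,4): no bracket -> illegal
(6,1): flips 2 -> legal
(6,2): flips 3 -> legal
(6,3): no bracket -> illegal

Answer: (1,2) (1,3) (2,4) (3,1) (4,0) (5,1) (5,3) (6,1) (6,2)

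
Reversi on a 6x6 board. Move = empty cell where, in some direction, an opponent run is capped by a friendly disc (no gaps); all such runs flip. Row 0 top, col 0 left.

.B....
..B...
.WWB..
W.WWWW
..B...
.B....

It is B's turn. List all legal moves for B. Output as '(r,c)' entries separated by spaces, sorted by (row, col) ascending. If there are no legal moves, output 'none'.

Answer: (2,0) (2,4) (4,1) (4,3) (4,5)

Derivation:
(1,0): no bracket -> illegal
(1,1): no bracket -> illegal
(1,3): no bracket -> illegal
(2,0): flips 2 -> legal
(2,4): flips 1 -> legal
(2,5): no bracket -> illegal
(3,1): no bracket -> illegal
(4,0): no bracket -> illegal
(4,1): flips 1 -> legal
(4,3): flips 1 -> legal
(4,4): no bracket -> illegal
(4,5): flips 1 -> legal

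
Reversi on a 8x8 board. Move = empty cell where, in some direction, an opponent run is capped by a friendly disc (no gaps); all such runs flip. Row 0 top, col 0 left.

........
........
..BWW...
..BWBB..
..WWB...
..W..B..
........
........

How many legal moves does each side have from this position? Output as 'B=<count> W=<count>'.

-- B to move --
(1,2): flips 1 -> legal
(1,3): flips 1 -> legal
(1,4): flips 2 -> legal
(1,5): no bracket -> illegal
(2,5): flips 2 -> legal
(3,1): no bracket -> illegal
(4,1): flips 2 -> legal
(5,1): no bracket -> illegal
(5,3): no bracket -> illegal
(5,4): flips 1 -> legal
(6,1): flips 2 -> legal
(6,2): flips 2 -> legal
(6,3): no bracket -> illegal
B mobility = 8
-- W to move --
(1,1): flips 1 -> legal
(1,2): flips 2 -> legal
(1,3): no bracket -> illegal
(2,1): flips 2 -> legal
(2,5): flips 1 -> legal
(2,6): no bracket -> illegal
(3,1): flips 1 -> legal
(3,6): flips 2 -> legal
(4,1): flips 1 -> legal
(4,5): flips 2 -> legal
(4,6): flips 1 -> legal
(5,3): no bracket -> illegal
(5,4): flips 2 -> legal
(5,6): no bracket -> illegal
(6,4): no bracket -> illegal
(6,5): no bracket -> illegal
(6,6): flips 2 -> legal
W mobility = 11

Answer: B=8 W=11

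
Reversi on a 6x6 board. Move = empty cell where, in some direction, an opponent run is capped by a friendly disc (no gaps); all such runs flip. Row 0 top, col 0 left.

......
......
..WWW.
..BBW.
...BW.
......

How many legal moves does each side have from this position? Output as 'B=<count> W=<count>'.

-- B to move --
(1,1): flips 1 -> legal
(1,2): flips 1 -> legal
(1,3): flips 1 -> legal
(1,4): flips 1 -> legal
(1,5): flips 1 -> legal
(2,1): no bracket -> illegal
(2,5): flips 1 -> legal
(3,1): no bracket -> illegal
(3,5): flips 1 -> legal
(4,5): flips 1 -> legal
(5,3): no bracket -> illegal
(5,4): no bracket -> illegal
(5,5): flips 1 -> legal
B mobility = 9
-- W to move --
(2,1): no bracket -> illegal
(3,1): flips 2 -> legal
(4,1): flips 1 -> legal
(4,2): flips 3 -> legal
(5,2): flips 1 -> legal
(5,3): flips 2 -> legal
(5,4): no bracket -> illegal
W mobility = 5

Answer: B=9 W=5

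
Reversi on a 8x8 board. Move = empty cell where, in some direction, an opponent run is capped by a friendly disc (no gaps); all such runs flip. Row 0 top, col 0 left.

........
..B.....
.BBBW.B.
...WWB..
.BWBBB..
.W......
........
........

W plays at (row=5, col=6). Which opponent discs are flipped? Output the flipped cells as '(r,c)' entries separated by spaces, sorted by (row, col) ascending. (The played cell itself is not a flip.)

Answer: (4,5)

Derivation:
Dir NW: opp run (4,5) capped by W -> flip
Dir N: first cell '.' (not opp) -> no flip
Dir NE: first cell '.' (not opp) -> no flip
Dir W: first cell '.' (not opp) -> no flip
Dir E: first cell '.' (not opp) -> no flip
Dir SW: first cell '.' (not opp) -> no flip
Dir S: first cell '.' (not opp) -> no flip
Dir SE: first cell '.' (not opp) -> no flip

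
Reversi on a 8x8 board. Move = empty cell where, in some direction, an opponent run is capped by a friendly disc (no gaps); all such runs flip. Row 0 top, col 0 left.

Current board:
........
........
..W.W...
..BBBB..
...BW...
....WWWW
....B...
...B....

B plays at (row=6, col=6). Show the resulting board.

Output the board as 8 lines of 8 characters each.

Place B at (6,6); scan 8 dirs for brackets.
Dir NW: opp run (5,5) (4,4) capped by B -> flip
Dir N: opp run (5,6), next='.' -> no flip
Dir NE: opp run (5,7), next=edge -> no flip
Dir W: first cell '.' (not opp) -> no flip
Dir E: first cell '.' (not opp) -> no flip
Dir SW: first cell '.' (not opp) -> no flip
Dir S: first cell '.' (not opp) -> no flip
Dir SE: first cell '.' (not opp) -> no flip
All flips: (4,4) (5,5)

Answer: ........
........
..W.W...
..BBBB..
...BB...
....WBWW
....B.B.
...B....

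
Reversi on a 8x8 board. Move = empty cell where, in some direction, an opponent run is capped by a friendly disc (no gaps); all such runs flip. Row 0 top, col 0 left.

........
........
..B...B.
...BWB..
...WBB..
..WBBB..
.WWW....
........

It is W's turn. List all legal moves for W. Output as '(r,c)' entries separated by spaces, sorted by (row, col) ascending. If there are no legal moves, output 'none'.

Answer: (1,7) (2,3) (3,2) (3,6) (4,6) (5,6) (6,4) (6,5)

Derivation:
(1,1): no bracket -> illegal
(1,2): no bracket -> illegal
(1,3): no bracket -> illegal
(1,5): no bracket -> illegal
(1,6): no bracket -> illegal
(1,7): flips 4 -> legal
(2,1): no bracket -> illegal
(2,3): flips 1 -> legal
(2,4): no bracket -> illegal
(2,5): no bracket -> illegal
(2,7): no bracket -> illegal
(3,1): no bracket -> illegal
(3,2): flips 1 -> legal
(3,6): flips 3 -> legal
(3,7): no bracket -> illegal
(4,2): no bracket -> illegal
(4,6): flips 2 -> legal
(5,6): flips 4 -> legal
(6,4): flips 2 -> legal
(6,5): flips 1 -> legal
(6,6): no bracket -> illegal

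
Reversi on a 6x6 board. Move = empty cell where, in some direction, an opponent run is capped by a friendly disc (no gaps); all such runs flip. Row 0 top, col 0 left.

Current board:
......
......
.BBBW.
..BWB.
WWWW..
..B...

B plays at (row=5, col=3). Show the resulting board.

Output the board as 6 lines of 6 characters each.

Answer: ......
......
.BBBW.
..BBB.
WWWB..
..BB..

Derivation:
Place B at (5,3); scan 8 dirs for brackets.
Dir NW: opp run (4,2), next='.' -> no flip
Dir N: opp run (4,3) (3,3) capped by B -> flip
Dir NE: first cell '.' (not opp) -> no flip
Dir W: first cell 'B' (not opp) -> no flip
Dir E: first cell '.' (not opp) -> no flip
Dir SW: edge -> no flip
Dir S: edge -> no flip
Dir SE: edge -> no flip
All flips: (3,3) (4,3)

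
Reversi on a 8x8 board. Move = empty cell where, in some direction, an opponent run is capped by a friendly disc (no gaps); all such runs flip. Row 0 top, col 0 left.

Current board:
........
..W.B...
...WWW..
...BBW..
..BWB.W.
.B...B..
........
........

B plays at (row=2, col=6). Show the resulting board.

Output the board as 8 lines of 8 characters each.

Answer: ........
..W.B...
...WWWB.
...BBB..
..BWB.W.
.B...B..
........
........

Derivation:
Place B at (2,6); scan 8 dirs for brackets.
Dir NW: first cell '.' (not opp) -> no flip
Dir N: first cell '.' (not opp) -> no flip
Dir NE: first cell '.' (not opp) -> no flip
Dir W: opp run (2,5) (2,4) (2,3), next='.' -> no flip
Dir E: first cell '.' (not opp) -> no flip
Dir SW: opp run (3,5) capped by B -> flip
Dir S: first cell '.' (not opp) -> no flip
Dir SE: first cell '.' (not opp) -> no flip
All flips: (3,5)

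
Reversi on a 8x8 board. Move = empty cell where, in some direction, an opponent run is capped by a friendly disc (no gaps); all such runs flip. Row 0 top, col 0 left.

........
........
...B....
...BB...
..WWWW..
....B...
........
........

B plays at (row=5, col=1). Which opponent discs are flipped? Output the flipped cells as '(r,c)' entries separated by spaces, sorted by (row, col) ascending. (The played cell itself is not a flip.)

Answer: (4,2)

Derivation:
Dir NW: first cell '.' (not opp) -> no flip
Dir N: first cell '.' (not opp) -> no flip
Dir NE: opp run (4,2) capped by B -> flip
Dir W: first cell '.' (not opp) -> no flip
Dir E: first cell '.' (not opp) -> no flip
Dir SW: first cell '.' (not opp) -> no flip
Dir S: first cell '.' (not opp) -> no flip
Dir SE: first cell '.' (not opp) -> no flip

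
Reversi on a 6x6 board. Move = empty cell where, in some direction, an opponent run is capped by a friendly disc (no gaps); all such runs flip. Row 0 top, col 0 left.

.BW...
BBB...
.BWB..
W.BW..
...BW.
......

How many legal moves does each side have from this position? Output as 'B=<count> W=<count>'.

-- B to move --
(0,3): flips 1 -> legal
(1,3): no bracket -> illegal
(2,0): no bracket -> illegal
(2,4): no bracket -> illegal
(3,1): no bracket -> illegal
(3,4): flips 1 -> legal
(3,5): no bracket -> illegal
(4,0): no bracket -> illegal
(4,1): no bracket -> illegal
(4,2): no bracket -> illegal
(4,5): flips 1 -> legal
(5,3): no bracket -> illegal
(5,4): no bracket -> illegal
(5,5): flips 3 -> legal
B mobility = 4
-- W to move --
(0,0): flips 2 -> legal
(0,3): flips 2 -> legal
(1,3): flips 1 -> legal
(1,4): no bracket -> illegal
(2,0): flips 2 -> legal
(2,4): flips 1 -> legal
(3,1): flips 1 -> legal
(3,4): no bracket -> illegal
(4,1): no bracket -> illegal
(4,2): flips 2 -> legal
(5,2): no bracket -> illegal
(5,3): flips 1 -> legal
(5,4): no bracket -> illegal
W mobility = 8

Answer: B=4 W=8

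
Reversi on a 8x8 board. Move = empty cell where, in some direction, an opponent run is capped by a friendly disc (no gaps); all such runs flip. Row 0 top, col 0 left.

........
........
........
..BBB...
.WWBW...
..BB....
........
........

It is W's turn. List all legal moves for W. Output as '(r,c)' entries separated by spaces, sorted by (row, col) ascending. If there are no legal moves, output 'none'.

Answer: (2,2) (2,3) (2,4) (6,2) (6,3) (6,4)

Derivation:
(2,1): no bracket -> illegal
(2,2): flips 2 -> legal
(2,3): flips 1 -> legal
(2,4): flips 2 -> legal
(2,5): no bracket -> illegal
(3,1): no bracket -> illegal
(3,5): no bracket -> illegal
(4,5): no bracket -> illegal
(5,1): no bracket -> illegal
(5,4): no bracket -> illegal
(6,1): no bracket -> illegal
(6,2): flips 2 -> legal
(6,3): flips 1 -> legal
(6,4): flips 1 -> legal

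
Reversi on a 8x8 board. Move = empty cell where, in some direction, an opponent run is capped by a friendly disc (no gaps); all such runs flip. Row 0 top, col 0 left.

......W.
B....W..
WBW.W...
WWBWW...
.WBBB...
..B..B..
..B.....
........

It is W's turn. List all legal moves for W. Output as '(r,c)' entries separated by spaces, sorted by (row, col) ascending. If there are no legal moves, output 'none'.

Answer: (0,0) (1,1) (1,2) (2,3) (4,5) (5,1) (5,3) (5,4) (6,1) (6,3) (6,6) (7,2)

Derivation:
(0,0): flips 1 -> legal
(0,1): no bracket -> illegal
(1,1): flips 1 -> legal
(1,2): flips 1 -> legal
(2,3): flips 1 -> legal
(3,5): no bracket -> illegal
(4,5): flips 3 -> legal
(4,6): no bracket -> illegal
(5,1): flips 1 -> legal
(5,3): flips 2 -> legal
(5,4): flips 1 -> legal
(5,6): no bracket -> illegal
(6,1): flips 2 -> legal
(6,3): flips 1 -> legal
(6,4): no bracket -> illegal
(6,5): no bracket -> illegal
(6,6): flips 2 -> legal
(7,1): no bracket -> illegal
(7,2): flips 4 -> legal
(7,3): no bracket -> illegal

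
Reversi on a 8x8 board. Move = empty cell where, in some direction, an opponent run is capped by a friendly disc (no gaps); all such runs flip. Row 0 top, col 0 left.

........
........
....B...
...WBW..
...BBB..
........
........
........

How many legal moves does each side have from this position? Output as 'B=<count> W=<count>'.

Answer: B=8 W=4

Derivation:
-- B to move --
(2,2): flips 1 -> legal
(2,3): flips 1 -> legal
(2,5): flips 1 -> legal
(2,6): flips 1 -> legal
(3,2): flips 1 -> legal
(3,6): flips 1 -> legal
(4,2): flips 1 -> legal
(4,6): flips 1 -> legal
B mobility = 8
-- W to move --
(1,3): flips 1 -> legal
(1,4): no bracket -> illegal
(1,5): flips 1 -> legal
(2,3): no bracket -> illegal
(2,5): no bracket -> illegal
(3,2): no bracket -> illegal
(3,6): no bracket -> illegal
(4,2): no bracket -> illegal
(4,6): no bracket -> illegal
(5,2): no bracket -> illegal
(5,3): flips 2 -> legal
(5,4): no bracket -> illegal
(5,5): flips 2 -> legal
(5,6): no bracket -> illegal
W mobility = 4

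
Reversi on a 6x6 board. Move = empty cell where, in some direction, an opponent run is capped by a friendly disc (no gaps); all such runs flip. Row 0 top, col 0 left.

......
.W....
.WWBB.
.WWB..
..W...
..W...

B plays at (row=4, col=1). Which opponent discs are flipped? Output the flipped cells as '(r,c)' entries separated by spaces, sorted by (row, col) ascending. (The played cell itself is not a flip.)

Dir NW: first cell '.' (not opp) -> no flip
Dir N: opp run (3,1) (2,1) (1,1), next='.' -> no flip
Dir NE: opp run (3,2) capped by B -> flip
Dir W: first cell '.' (not opp) -> no flip
Dir E: opp run (4,2), next='.' -> no flip
Dir SW: first cell '.' (not opp) -> no flip
Dir S: first cell '.' (not opp) -> no flip
Dir SE: opp run (5,2), next=edge -> no flip

Answer: (3,2)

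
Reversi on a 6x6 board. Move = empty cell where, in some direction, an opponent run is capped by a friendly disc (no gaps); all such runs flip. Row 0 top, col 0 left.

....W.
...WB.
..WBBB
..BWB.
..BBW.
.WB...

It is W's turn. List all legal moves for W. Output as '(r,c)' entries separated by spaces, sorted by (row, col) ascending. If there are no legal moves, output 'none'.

(0,3): no bracket -> illegal
(0,5): no bracket -> illegal
(1,2): no bracket -> illegal
(1,5): flips 2 -> legal
(2,1): no bracket -> illegal
(3,1): flips 1 -> legal
(3,5): flips 2 -> legal
(4,1): flips 2 -> legal
(4,5): no bracket -> illegal
(5,3): flips 2 -> legal
(5,4): no bracket -> illegal

Answer: (1,5) (3,1) (3,5) (4,1) (5,3)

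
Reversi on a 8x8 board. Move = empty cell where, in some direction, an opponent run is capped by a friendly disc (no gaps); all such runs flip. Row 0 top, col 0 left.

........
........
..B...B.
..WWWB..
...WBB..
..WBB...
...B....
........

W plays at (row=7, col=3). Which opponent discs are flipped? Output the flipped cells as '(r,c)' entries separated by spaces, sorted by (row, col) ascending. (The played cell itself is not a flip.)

Dir NW: first cell '.' (not opp) -> no flip
Dir N: opp run (6,3) (5,3) capped by W -> flip
Dir NE: first cell '.' (not opp) -> no flip
Dir W: first cell '.' (not opp) -> no flip
Dir E: first cell '.' (not opp) -> no flip
Dir SW: edge -> no flip
Dir S: edge -> no flip
Dir SE: edge -> no flip

Answer: (5,3) (6,3)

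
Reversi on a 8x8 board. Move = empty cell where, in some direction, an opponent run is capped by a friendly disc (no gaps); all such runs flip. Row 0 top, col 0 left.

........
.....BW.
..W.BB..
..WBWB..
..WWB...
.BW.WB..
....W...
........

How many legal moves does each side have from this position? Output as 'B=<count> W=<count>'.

Answer: B=9 W=10

Derivation:
-- B to move --
(0,5): no bracket -> illegal
(0,6): no bracket -> illegal
(0,7): flips 1 -> legal
(1,1): flips 1 -> legal
(1,2): no bracket -> illegal
(1,3): no bracket -> illegal
(1,7): flips 1 -> legal
(2,1): no bracket -> illegal
(2,3): no bracket -> illegal
(2,6): no bracket -> illegal
(2,7): no bracket -> illegal
(3,1): flips 1 -> legal
(4,1): flips 2 -> legal
(4,5): no bracket -> illegal
(5,3): flips 3 -> legal
(6,1): flips 3 -> legal
(6,2): no bracket -> illegal
(6,3): no bracket -> illegal
(6,5): no bracket -> illegal
(7,3): flips 1 -> legal
(7,4): flips 2 -> legal
(7,5): no bracket -> illegal
B mobility = 9
-- W to move --
(0,4): no bracket -> illegal
(0,5): no bracket -> illegal
(0,6): flips 3 -> legal
(1,3): no bracket -> illegal
(1,4): flips 2 -> legal
(2,3): flips 1 -> legal
(2,6): no bracket -> illegal
(3,6): flips 1 -> legal
(4,0): no bracket -> illegal
(4,1): no bracket -> illegal
(4,5): flips 1 -> legal
(4,6): flips 1 -> legal
(5,0): flips 1 -> legal
(5,3): no bracket -> illegal
(5,6): flips 1 -> legal
(6,0): flips 1 -> legal
(6,1): no bracket -> illegal
(6,2): no bracket -> illegal
(6,5): no bracket -> illegal
(6,6): flips 3 -> legal
W mobility = 10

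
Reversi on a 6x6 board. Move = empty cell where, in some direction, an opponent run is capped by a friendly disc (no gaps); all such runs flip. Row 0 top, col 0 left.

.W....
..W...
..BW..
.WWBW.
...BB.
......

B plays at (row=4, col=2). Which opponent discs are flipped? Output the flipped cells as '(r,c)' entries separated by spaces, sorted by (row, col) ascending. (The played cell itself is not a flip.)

Dir NW: opp run (3,1), next='.' -> no flip
Dir N: opp run (3,2) capped by B -> flip
Dir NE: first cell 'B' (not opp) -> no flip
Dir W: first cell '.' (not opp) -> no flip
Dir E: first cell 'B' (not opp) -> no flip
Dir SW: first cell '.' (not opp) -> no flip
Dir S: first cell '.' (not opp) -> no flip
Dir SE: first cell '.' (not opp) -> no flip

Answer: (3,2)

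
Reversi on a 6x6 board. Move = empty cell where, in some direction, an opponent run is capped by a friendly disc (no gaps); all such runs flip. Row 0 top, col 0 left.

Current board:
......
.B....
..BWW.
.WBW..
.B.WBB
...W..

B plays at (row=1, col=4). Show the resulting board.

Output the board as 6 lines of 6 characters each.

Answer: ......
.B..B.
..BBW.
.WBW..
.B.WBB
...W..

Derivation:
Place B at (1,4); scan 8 dirs for brackets.
Dir NW: first cell '.' (not opp) -> no flip
Dir N: first cell '.' (not opp) -> no flip
Dir NE: first cell '.' (not opp) -> no flip
Dir W: first cell '.' (not opp) -> no flip
Dir E: first cell '.' (not opp) -> no flip
Dir SW: opp run (2,3) capped by B -> flip
Dir S: opp run (2,4), next='.' -> no flip
Dir SE: first cell '.' (not opp) -> no flip
All flips: (2,3)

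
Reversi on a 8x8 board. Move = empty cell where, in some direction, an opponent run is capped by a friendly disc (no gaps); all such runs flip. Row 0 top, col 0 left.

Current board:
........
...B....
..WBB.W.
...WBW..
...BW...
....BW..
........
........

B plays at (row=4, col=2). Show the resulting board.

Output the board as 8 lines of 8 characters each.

Answer: ........
...B....
..WBB.W.
...BBW..
..BBW...
....BW..
........
........

Derivation:
Place B at (4,2); scan 8 dirs for brackets.
Dir NW: first cell '.' (not opp) -> no flip
Dir N: first cell '.' (not opp) -> no flip
Dir NE: opp run (3,3) capped by B -> flip
Dir W: first cell '.' (not opp) -> no flip
Dir E: first cell 'B' (not opp) -> no flip
Dir SW: first cell '.' (not opp) -> no flip
Dir S: first cell '.' (not opp) -> no flip
Dir SE: first cell '.' (not opp) -> no flip
All flips: (3,3)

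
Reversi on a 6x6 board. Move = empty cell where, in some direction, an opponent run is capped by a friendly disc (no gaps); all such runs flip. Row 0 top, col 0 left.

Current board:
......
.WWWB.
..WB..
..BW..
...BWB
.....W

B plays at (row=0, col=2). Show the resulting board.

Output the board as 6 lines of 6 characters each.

Answer: ..B...
.WBWB.
..BB..
..BW..
...BWB
.....W

Derivation:
Place B at (0,2); scan 8 dirs for brackets.
Dir NW: edge -> no flip
Dir N: edge -> no flip
Dir NE: edge -> no flip
Dir W: first cell '.' (not opp) -> no flip
Dir E: first cell '.' (not opp) -> no flip
Dir SW: opp run (1,1), next='.' -> no flip
Dir S: opp run (1,2) (2,2) capped by B -> flip
Dir SE: opp run (1,3), next='.' -> no flip
All flips: (1,2) (2,2)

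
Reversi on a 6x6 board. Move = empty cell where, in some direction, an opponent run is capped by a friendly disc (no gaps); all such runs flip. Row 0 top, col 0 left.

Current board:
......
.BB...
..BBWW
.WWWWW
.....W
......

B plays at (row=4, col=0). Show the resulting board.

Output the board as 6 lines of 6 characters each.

Answer: ......
.BB...
..BBWW
.BWWWW
B....W
......

Derivation:
Place B at (4,0); scan 8 dirs for brackets.
Dir NW: edge -> no flip
Dir N: first cell '.' (not opp) -> no flip
Dir NE: opp run (3,1) capped by B -> flip
Dir W: edge -> no flip
Dir E: first cell '.' (not opp) -> no flip
Dir SW: edge -> no flip
Dir S: first cell '.' (not opp) -> no flip
Dir SE: first cell '.' (not opp) -> no flip
All flips: (3,1)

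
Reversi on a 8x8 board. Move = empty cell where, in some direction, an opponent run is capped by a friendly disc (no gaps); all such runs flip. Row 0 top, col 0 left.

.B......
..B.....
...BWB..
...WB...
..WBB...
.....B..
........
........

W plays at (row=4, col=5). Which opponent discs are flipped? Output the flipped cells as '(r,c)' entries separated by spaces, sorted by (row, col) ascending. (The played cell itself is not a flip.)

Dir NW: opp run (3,4) (2,3) (1,2) (0,1), next=edge -> no flip
Dir N: first cell '.' (not opp) -> no flip
Dir NE: first cell '.' (not opp) -> no flip
Dir W: opp run (4,4) (4,3) capped by W -> flip
Dir E: first cell '.' (not opp) -> no flip
Dir SW: first cell '.' (not opp) -> no flip
Dir S: opp run (5,5), next='.' -> no flip
Dir SE: first cell '.' (not opp) -> no flip

Answer: (4,3) (4,4)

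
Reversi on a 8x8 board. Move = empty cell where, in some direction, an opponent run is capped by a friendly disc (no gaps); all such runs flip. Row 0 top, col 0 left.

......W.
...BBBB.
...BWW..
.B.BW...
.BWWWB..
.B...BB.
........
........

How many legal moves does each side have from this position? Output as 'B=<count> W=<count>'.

Answer: B=6 W=15

Derivation:
-- B to move --
(0,5): no bracket -> illegal
(0,7): no bracket -> illegal
(1,7): no bracket -> illegal
(2,6): flips 2 -> legal
(3,2): no bracket -> illegal
(3,5): flips 3 -> legal
(3,6): flips 1 -> legal
(5,2): flips 3 -> legal
(5,3): flips 2 -> legal
(5,4): flips 3 -> legal
B mobility = 6
-- W to move --
(0,2): flips 1 -> legal
(0,3): flips 4 -> legal
(0,4): flips 1 -> legal
(0,5): flips 1 -> legal
(0,7): flips 1 -> legal
(1,2): flips 1 -> legal
(1,7): no bracket -> illegal
(2,0): flips 1 -> legal
(2,1): no bracket -> illegal
(2,2): flips 2 -> legal
(2,6): flips 1 -> legal
(2,7): no bracket -> illegal
(3,0): no bracket -> illegal
(3,2): flips 1 -> legal
(3,5): no bracket -> illegal
(3,6): no bracket -> illegal
(4,0): flips 1 -> legal
(4,6): flips 1 -> legal
(4,7): no bracket -> illegal
(5,0): no bracket -> illegal
(5,2): no bracket -> illegal
(5,4): no bracket -> illegal
(5,7): no bracket -> illegal
(6,0): flips 1 -> legal
(6,1): no bracket -> illegal
(6,2): no bracket -> illegal
(6,4): no bracket -> illegal
(6,5): no bracket -> illegal
(6,6): flips 1 -> legal
(6,7): flips 2 -> legal
W mobility = 15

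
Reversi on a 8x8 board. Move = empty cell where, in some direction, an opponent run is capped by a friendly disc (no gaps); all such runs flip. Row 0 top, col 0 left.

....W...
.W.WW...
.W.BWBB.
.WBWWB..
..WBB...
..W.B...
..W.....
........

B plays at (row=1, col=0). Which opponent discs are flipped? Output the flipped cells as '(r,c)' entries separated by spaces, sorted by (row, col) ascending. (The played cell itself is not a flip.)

Dir NW: edge -> no flip
Dir N: first cell '.' (not opp) -> no flip
Dir NE: first cell '.' (not opp) -> no flip
Dir W: edge -> no flip
Dir E: opp run (1,1), next='.' -> no flip
Dir SW: edge -> no flip
Dir S: first cell '.' (not opp) -> no flip
Dir SE: opp run (2,1) capped by B -> flip

Answer: (2,1)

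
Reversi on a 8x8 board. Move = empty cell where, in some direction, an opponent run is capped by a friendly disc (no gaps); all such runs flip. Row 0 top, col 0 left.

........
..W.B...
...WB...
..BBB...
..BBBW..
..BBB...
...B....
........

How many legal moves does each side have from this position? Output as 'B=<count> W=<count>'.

-- B to move --
(0,1): flips 2 -> legal
(0,2): no bracket -> illegal
(0,3): no bracket -> illegal
(1,1): no bracket -> illegal
(1,3): flips 1 -> legal
(2,1): no bracket -> illegal
(2,2): flips 1 -> legal
(3,5): no bracket -> illegal
(3,6): flips 1 -> legal
(4,6): flips 1 -> legal
(5,5): no bracket -> illegal
(5,6): flips 1 -> legal
B mobility = 6
-- W to move --
(0,3): no bracket -> illegal
(0,4): no bracket -> illegal
(0,5): flips 1 -> legal
(1,3): no bracket -> illegal
(1,5): no bracket -> illegal
(2,1): no bracket -> illegal
(2,2): no bracket -> illegal
(2,5): flips 1 -> legal
(3,1): no bracket -> illegal
(3,5): no bracket -> illegal
(4,1): flips 4 -> legal
(5,1): no bracket -> illegal
(5,5): no bracket -> illegal
(6,1): no bracket -> illegal
(6,2): no bracket -> illegal
(6,4): no bracket -> illegal
(6,5): no bracket -> illegal
(7,2): flips 2 -> legal
(7,3): flips 4 -> legal
(7,4): no bracket -> illegal
W mobility = 5

Answer: B=6 W=5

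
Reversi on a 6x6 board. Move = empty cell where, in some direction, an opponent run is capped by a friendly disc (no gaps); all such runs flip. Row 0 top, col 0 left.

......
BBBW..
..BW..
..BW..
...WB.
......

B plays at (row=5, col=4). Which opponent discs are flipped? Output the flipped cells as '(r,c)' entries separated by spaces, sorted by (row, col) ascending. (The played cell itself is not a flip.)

Answer: (4,3)

Derivation:
Dir NW: opp run (4,3) capped by B -> flip
Dir N: first cell 'B' (not opp) -> no flip
Dir NE: first cell '.' (not opp) -> no flip
Dir W: first cell '.' (not opp) -> no flip
Dir E: first cell '.' (not opp) -> no flip
Dir SW: edge -> no flip
Dir S: edge -> no flip
Dir SE: edge -> no flip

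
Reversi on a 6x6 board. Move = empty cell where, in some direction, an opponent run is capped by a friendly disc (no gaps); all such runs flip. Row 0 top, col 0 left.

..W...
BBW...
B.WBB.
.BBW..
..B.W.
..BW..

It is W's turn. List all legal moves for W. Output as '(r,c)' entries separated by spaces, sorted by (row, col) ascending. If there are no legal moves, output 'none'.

(0,0): flips 1 -> legal
(0,1): no bracket -> illegal
(1,3): flips 1 -> legal
(1,4): no bracket -> illegal
(1,5): flips 1 -> legal
(2,1): no bracket -> illegal
(2,5): flips 2 -> legal
(3,0): flips 2 -> legal
(3,4): flips 1 -> legal
(3,5): no bracket -> illegal
(4,0): flips 1 -> legal
(4,1): no bracket -> illegal
(4,3): no bracket -> illegal
(5,1): flips 2 -> legal

Answer: (0,0) (1,3) (1,5) (2,5) (3,0) (3,4) (4,0) (5,1)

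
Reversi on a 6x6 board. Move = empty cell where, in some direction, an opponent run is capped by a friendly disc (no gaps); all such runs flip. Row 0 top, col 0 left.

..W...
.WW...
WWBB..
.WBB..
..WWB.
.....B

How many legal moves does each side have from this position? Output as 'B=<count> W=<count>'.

Answer: B=10 W=4

Derivation:
-- B to move --
(0,0): flips 1 -> legal
(0,1): flips 1 -> legal
(0,3): no bracket -> illegal
(1,0): flips 1 -> legal
(1,3): no bracket -> illegal
(3,0): flips 1 -> legal
(3,4): no bracket -> illegal
(4,0): flips 1 -> legal
(4,1): flips 2 -> legal
(5,1): flips 1 -> legal
(5,2): flips 1 -> legal
(5,3): flips 1 -> legal
(5,4): flips 1 -> legal
B mobility = 10
-- W to move --
(1,3): flips 3 -> legal
(1,4): no bracket -> illegal
(2,4): flips 3 -> legal
(3,4): flips 3 -> legal
(3,5): no bracket -> illegal
(4,1): no bracket -> illegal
(4,5): flips 1 -> legal
(5,3): no bracket -> illegal
(5,4): no bracket -> illegal
W mobility = 4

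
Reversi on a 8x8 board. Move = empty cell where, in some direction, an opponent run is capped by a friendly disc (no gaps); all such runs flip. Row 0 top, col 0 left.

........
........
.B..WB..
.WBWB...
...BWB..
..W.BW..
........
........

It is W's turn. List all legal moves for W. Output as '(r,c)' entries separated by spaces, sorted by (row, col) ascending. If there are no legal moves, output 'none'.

(1,0): no bracket -> illegal
(1,1): flips 1 -> legal
(1,2): no bracket -> illegal
(1,4): no bracket -> illegal
(1,5): no bracket -> illegal
(1,6): flips 3 -> legal
(2,0): no bracket -> illegal
(2,2): no bracket -> illegal
(2,3): no bracket -> illegal
(2,6): flips 1 -> legal
(3,0): no bracket -> illegal
(3,5): flips 2 -> legal
(3,6): no bracket -> illegal
(4,1): no bracket -> illegal
(4,2): flips 1 -> legal
(4,6): flips 1 -> legal
(5,3): flips 2 -> legal
(5,6): no bracket -> illegal
(6,3): no bracket -> illegal
(6,4): flips 1 -> legal
(6,5): no bracket -> illegal

Answer: (1,1) (1,6) (2,6) (3,5) (4,2) (4,6) (5,3) (6,4)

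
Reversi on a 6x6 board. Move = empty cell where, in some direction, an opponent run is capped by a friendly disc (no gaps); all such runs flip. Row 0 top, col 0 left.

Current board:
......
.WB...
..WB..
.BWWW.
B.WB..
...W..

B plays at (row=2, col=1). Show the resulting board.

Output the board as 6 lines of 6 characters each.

Answer: ......
.WB...
.BBB..
.BBWW.
B.WB..
...W..

Derivation:
Place B at (2,1); scan 8 dirs for brackets.
Dir NW: first cell '.' (not opp) -> no flip
Dir N: opp run (1,1), next='.' -> no flip
Dir NE: first cell 'B' (not opp) -> no flip
Dir W: first cell '.' (not opp) -> no flip
Dir E: opp run (2,2) capped by B -> flip
Dir SW: first cell '.' (not opp) -> no flip
Dir S: first cell 'B' (not opp) -> no flip
Dir SE: opp run (3,2) capped by B -> flip
All flips: (2,2) (3,2)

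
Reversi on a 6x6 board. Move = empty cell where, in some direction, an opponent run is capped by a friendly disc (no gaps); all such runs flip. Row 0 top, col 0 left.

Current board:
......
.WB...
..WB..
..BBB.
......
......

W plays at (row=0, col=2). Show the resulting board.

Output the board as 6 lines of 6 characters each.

Place W at (0,2); scan 8 dirs for brackets.
Dir NW: edge -> no flip
Dir N: edge -> no flip
Dir NE: edge -> no flip
Dir W: first cell '.' (not opp) -> no flip
Dir E: first cell '.' (not opp) -> no flip
Dir SW: first cell 'W' (not opp) -> no flip
Dir S: opp run (1,2) capped by W -> flip
Dir SE: first cell '.' (not opp) -> no flip
All flips: (1,2)

Answer: ..W...
.WW...
..WB..
..BBB.
......
......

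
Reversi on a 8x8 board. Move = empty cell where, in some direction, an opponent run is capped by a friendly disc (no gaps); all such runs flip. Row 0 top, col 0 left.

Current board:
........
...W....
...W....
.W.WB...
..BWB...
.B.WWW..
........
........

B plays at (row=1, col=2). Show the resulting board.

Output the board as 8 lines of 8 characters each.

Place B at (1,2); scan 8 dirs for brackets.
Dir NW: first cell '.' (not opp) -> no flip
Dir N: first cell '.' (not opp) -> no flip
Dir NE: first cell '.' (not opp) -> no flip
Dir W: first cell '.' (not opp) -> no flip
Dir E: opp run (1,3), next='.' -> no flip
Dir SW: first cell '.' (not opp) -> no flip
Dir S: first cell '.' (not opp) -> no flip
Dir SE: opp run (2,3) capped by B -> flip
All flips: (2,3)

Answer: ........
..BW....
...B....
.W.WB...
..BWB...
.B.WWW..
........
........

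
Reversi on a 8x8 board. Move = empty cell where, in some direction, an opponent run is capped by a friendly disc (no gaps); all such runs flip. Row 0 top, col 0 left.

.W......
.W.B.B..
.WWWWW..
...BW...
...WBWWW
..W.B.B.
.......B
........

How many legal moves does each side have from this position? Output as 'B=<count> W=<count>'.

-- B to move --
(0,0): flips 2 -> legal
(0,2): no bracket -> illegal
(1,0): no bracket -> illegal
(1,2): flips 3 -> legal
(1,4): flips 2 -> legal
(1,6): no bracket -> illegal
(2,0): no bracket -> illegal
(2,6): no bracket -> illegal
(3,0): no bracket -> illegal
(3,1): flips 1 -> legal
(3,2): flips 1 -> legal
(3,5): flips 3 -> legal
(3,6): flips 2 -> legal
(3,7): no bracket -> illegal
(4,1): no bracket -> illegal
(4,2): flips 1 -> legal
(5,1): no bracket -> illegal
(5,3): flips 1 -> legal
(5,5): no bracket -> illegal
(5,7): no bracket -> illegal
(6,1): no bracket -> illegal
(6,2): no bracket -> illegal
(6,3): no bracket -> illegal
B mobility = 9
-- W to move --
(0,2): flips 1 -> legal
(0,3): flips 1 -> legal
(0,4): flips 1 -> legal
(0,5): flips 1 -> legal
(0,6): flips 1 -> legal
(1,2): no bracket -> illegal
(1,4): no bracket -> illegal
(1,6): no bracket -> illegal
(2,6): no bracket -> illegal
(3,2): flips 1 -> legal
(3,5): no bracket -> illegal
(4,2): flips 1 -> legal
(5,3): no bracket -> illegal
(5,5): flips 2 -> legal
(5,7): no bracket -> illegal
(6,3): flips 1 -> legal
(6,4): flips 2 -> legal
(6,5): flips 2 -> legal
(6,6): flips 1 -> legal
(7,6): no bracket -> illegal
(7,7): no bracket -> illegal
W mobility = 12

Answer: B=9 W=12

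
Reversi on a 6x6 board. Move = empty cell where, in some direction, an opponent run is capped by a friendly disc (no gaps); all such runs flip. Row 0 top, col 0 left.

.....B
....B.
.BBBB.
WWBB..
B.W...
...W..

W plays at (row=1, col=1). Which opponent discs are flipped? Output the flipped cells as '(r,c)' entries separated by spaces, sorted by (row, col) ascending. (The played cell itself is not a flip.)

Answer: (2,1)

Derivation:
Dir NW: first cell '.' (not opp) -> no flip
Dir N: first cell '.' (not opp) -> no flip
Dir NE: first cell '.' (not opp) -> no flip
Dir W: first cell '.' (not opp) -> no flip
Dir E: first cell '.' (not opp) -> no flip
Dir SW: first cell '.' (not opp) -> no flip
Dir S: opp run (2,1) capped by W -> flip
Dir SE: opp run (2,2) (3,3), next='.' -> no flip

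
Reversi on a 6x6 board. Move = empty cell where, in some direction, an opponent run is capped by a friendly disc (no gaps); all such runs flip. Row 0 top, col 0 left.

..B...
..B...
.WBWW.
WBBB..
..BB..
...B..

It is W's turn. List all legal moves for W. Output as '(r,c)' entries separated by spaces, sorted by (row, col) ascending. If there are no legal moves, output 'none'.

Answer: (0,1) (0,3) (3,4) (4,1) (5,1) (5,4)

Derivation:
(0,1): flips 1 -> legal
(0,3): flips 1 -> legal
(1,1): no bracket -> illegal
(1,3): no bracket -> illegal
(2,0): no bracket -> illegal
(3,4): flips 3 -> legal
(4,0): no bracket -> illegal
(4,1): flips 2 -> legal
(4,4): no bracket -> illegal
(5,1): flips 2 -> legal
(5,2): no bracket -> illegal
(5,4): flips 2 -> legal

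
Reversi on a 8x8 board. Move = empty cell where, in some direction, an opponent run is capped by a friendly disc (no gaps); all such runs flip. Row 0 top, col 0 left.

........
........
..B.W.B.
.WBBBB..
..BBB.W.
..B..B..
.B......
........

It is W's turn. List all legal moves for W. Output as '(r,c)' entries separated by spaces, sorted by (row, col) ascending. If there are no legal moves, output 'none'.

(1,1): no bracket -> illegal
(1,2): no bracket -> illegal
(1,3): flips 1 -> legal
(1,5): no bracket -> illegal
(1,6): no bracket -> illegal
(1,7): no bracket -> illegal
(2,1): no bracket -> illegal
(2,3): no bracket -> illegal
(2,5): no bracket -> illegal
(2,7): no bracket -> illegal
(3,6): flips 4 -> legal
(3,7): no bracket -> illegal
(4,1): no bracket -> illegal
(4,5): no bracket -> illegal
(5,0): no bracket -> illegal
(5,1): flips 2 -> legal
(5,3): flips 1 -> legal
(5,4): flips 2 -> legal
(5,6): no bracket -> illegal
(6,0): no bracket -> illegal
(6,2): no bracket -> illegal
(6,3): no bracket -> illegal
(6,4): flips 1 -> legal
(6,5): no bracket -> illegal
(6,6): no bracket -> illegal
(7,0): no bracket -> illegal
(7,1): no bracket -> illegal
(7,2): no bracket -> illegal

Answer: (1,3) (3,6) (5,1) (5,3) (5,4) (6,4)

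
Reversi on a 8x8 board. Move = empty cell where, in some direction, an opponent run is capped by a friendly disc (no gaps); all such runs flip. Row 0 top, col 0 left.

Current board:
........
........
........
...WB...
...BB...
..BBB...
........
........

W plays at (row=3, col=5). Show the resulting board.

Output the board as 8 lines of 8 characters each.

Answer: ........
........
........
...WWW..
...BB...
..BBB...
........
........

Derivation:
Place W at (3,5); scan 8 dirs for brackets.
Dir NW: first cell '.' (not opp) -> no flip
Dir N: first cell '.' (not opp) -> no flip
Dir NE: first cell '.' (not opp) -> no flip
Dir W: opp run (3,4) capped by W -> flip
Dir E: first cell '.' (not opp) -> no flip
Dir SW: opp run (4,4) (5,3), next='.' -> no flip
Dir S: first cell '.' (not opp) -> no flip
Dir SE: first cell '.' (not opp) -> no flip
All flips: (3,4)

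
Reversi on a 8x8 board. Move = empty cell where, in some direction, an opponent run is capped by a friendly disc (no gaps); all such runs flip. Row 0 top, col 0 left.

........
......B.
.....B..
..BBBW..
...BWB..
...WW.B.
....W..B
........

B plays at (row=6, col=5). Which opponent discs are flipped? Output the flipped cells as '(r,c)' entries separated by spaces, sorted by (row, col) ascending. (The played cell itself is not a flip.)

Dir NW: opp run (5,4) capped by B -> flip
Dir N: first cell '.' (not opp) -> no flip
Dir NE: first cell 'B' (not opp) -> no flip
Dir W: opp run (6,4), next='.' -> no flip
Dir E: first cell '.' (not opp) -> no flip
Dir SW: first cell '.' (not opp) -> no flip
Dir S: first cell '.' (not opp) -> no flip
Dir SE: first cell '.' (not opp) -> no flip

Answer: (5,4)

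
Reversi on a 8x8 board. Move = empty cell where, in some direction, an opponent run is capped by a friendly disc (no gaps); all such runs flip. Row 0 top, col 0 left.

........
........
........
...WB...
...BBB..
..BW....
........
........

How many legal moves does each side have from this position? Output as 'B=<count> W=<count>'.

-- B to move --
(2,2): flips 1 -> legal
(2,3): flips 1 -> legal
(2,4): no bracket -> illegal
(3,2): flips 1 -> legal
(4,2): no bracket -> illegal
(5,4): flips 1 -> legal
(6,2): flips 1 -> legal
(6,3): flips 1 -> legal
(6,4): no bracket -> illegal
B mobility = 6
-- W to move --
(2,3): no bracket -> illegal
(2,4): no bracket -> illegal
(2,5): no bracket -> illegal
(3,2): no bracket -> illegal
(3,5): flips 2 -> legal
(3,6): no bracket -> illegal
(4,1): no bracket -> illegal
(4,2): no bracket -> illegal
(4,6): no bracket -> illegal
(5,1): flips 1 -> legal
(5,4): no bracket -> illegal
(5,5): flips 1 -> legal
(5,6): no bracket -> illegal
(6,1): no bracket -> illegal
(6,2): no bracket -> illegal
(6,3): no bracket -> illegal
W mobility = 3

Answer: B=6 W=3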